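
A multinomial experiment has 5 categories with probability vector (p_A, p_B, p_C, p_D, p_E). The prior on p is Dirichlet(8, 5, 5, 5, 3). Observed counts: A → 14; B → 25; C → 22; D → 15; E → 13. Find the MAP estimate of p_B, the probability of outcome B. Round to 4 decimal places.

MAP estimate of p_B = 0.2636

The posterior is Dirichlet(αᵢ + nᵢ) = Dirichlet(22, 30, 27, 20, 16).
For a Dirichlet(a₁,…,a_K) with all aᵢ > 1, the mode has j-th component (aⱼ − 1)/(Σaᵢ − K).
Here Σaᵢ = 115 and K = 5, so p_B = (30 − 1)/(115 − 5) = 29/110 ≈ 0.2636.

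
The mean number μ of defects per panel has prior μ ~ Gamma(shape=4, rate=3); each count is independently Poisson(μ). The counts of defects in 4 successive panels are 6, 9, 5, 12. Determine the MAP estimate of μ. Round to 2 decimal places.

Σxᵢ = 6+9+5+12 = 32, with n = 4.
Posterior ∝ μ^3e^(−3μ) · μ^32e^(−4μ) = μ^35e^(−7μ), i.e. Gamma(shape=36, rate=7).
The mode of a Gamma(a, b) with a ≥ 1 (shape–rate) is (a−1)/b = 35/7 ≈ 5.00.

μ̂_MAP = 5.00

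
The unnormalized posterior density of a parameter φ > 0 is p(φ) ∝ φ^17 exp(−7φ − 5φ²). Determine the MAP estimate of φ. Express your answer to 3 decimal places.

ℓ'(φ) = 17/φ − 7 − 10φ. Setting this to zero and multiplying by φ: 10φ² + 7φ − 17 = 0.
φ = (−7 + √(7² + 4·10·17)) / (2·10) = (−7 + √729) / 20 = (−7 + 27)/20 = 1.
ℓ''(φ) = −17/φ² − 10 < 0, confirming a maximum.

φ̂_MAP = 1.000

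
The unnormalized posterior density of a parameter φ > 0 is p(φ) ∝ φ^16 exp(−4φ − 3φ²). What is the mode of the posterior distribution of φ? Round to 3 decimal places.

φ̂_MAP = 1.333

ℓ'(φ) = 16/φ − 4 − 6φ. Setting this to zero and multiplying by φ: 6φ² + 4φ − 16 = 0.
φ = (−4 + √(4² + 4·6·16)) / (2·6) = (−4 + √400) / 12 = (−4 + 20)/12 = 4/3.
ℓ''(φ) = −16/φ² − 6 < 0, confirming a maximum.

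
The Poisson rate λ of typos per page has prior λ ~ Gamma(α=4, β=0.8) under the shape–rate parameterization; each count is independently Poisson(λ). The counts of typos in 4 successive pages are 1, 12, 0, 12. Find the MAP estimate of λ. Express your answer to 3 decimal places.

Σxᵢ = 1+12+0+12 = 25, with n = 4.
Posterior ∝ λ^3e^(−0.8λ) · λ^25e^(−4λ) = λ^28e^(−4.8λ), i.e. Gamma(shape=29, rate=4.8).
The mode of a Gamma(a, b) with a ≥ 1 (shape–rate) is (a−1)/b = 28/4.8 ≈ 5.833.

λ̂_MAP = 5.833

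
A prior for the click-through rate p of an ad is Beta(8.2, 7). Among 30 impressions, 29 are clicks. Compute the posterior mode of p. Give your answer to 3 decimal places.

p̂_MAP = 0.838

Prior: Beta(8.2, 7).
Data: 29 successes in 30 trials. The binomial likelihood contributes p^29(1−p)^1, so the posterior is Beta(8.2+29, 7+1) = Beta(37.2, 8).
For Beta(a, b) with a, b > 1 the mode is (a−1)/(a+b−2) = 36.2/43.2 ≈ 0.838.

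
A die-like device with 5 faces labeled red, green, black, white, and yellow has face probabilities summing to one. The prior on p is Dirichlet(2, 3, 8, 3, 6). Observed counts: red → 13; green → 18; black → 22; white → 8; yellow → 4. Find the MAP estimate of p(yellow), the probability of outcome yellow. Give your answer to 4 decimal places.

MAP estimate of p(yellow) = 0.1098

The posterior is Dirichlet(αᵢ + nᵢ) = Dirichlet(15, 21, 30, 11, 10).
For a Dirichlet(a₁,…,a_K) with all aᵢ > 1, the mode has j-th component (aⱼ − 1)/(Σaᵢ − K).
Here Σaᵢ = 87 and K = 5, so p(yellow) = (10 − 1)/(87 − 5) = 9/82 ≈ 0.1098.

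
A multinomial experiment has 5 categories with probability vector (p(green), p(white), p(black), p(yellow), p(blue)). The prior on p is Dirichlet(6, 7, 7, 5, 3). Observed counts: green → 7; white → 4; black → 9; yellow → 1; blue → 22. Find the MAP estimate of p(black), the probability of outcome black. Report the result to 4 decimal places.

MAP estimate of p(black) = 0.2273

The posterior is Dirichlet(αᵢ + nᵢ) = Dirichlet(13, 11, 16, 6, 25).
For a Dirichlet(a₁,…,a_K) with all aᵢ > 1, the mode has j-th component (aⱼ − 1)/(Σaᵢ − K).
Here Σaᵢ = 71 and K = 5, so p(black) = (16 − 1)/(71 − 5) = 15/66 ≈ 0.2273.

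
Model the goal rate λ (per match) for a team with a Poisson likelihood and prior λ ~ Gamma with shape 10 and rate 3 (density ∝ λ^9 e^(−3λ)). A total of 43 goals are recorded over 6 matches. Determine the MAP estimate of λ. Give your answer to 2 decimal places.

Σxᵢ = 43, n = 6.
Posterior ∝ λ^9e^(−3λ) · λ^43e^(−6λ) = λ^52e^(−9λ), i.e. Gamma(shape=53, rate=9).
The mode of a Gamma(a, b) with a ≥ 1 (shape–rate) is (a−1)/b = 52/9 ≈ 5.78.

λ̂_MAP = 5.78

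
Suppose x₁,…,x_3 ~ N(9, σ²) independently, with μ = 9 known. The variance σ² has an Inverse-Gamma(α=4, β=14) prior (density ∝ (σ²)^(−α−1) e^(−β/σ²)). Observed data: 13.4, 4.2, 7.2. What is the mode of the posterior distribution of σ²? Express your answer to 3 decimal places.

Sum of squared deviations about the known mean: SS = (13.4−9)² + (4.2−9)² + (7.2−9)² = 45.64.
The Normal likelihood contributes (σ²)^(−n/2) exp(−SS/(2σ²)), so the posterior is Inverse-Gamma(α + n/2, β + SS/2) = Inverse-Gamma(5.5, 36.82).
The mode of Inverse-Gamma(a, b) is b/(a+1) = 36.82/6.5 ≈ 5.665.

σ̂²_MAP = 5.665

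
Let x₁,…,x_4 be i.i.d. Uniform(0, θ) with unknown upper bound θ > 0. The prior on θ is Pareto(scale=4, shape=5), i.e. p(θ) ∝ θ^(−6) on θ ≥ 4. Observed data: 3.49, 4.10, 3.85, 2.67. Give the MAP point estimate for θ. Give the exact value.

The Uniform(0, θ) likelihood is θ^(−n) for θ ≥ max(xᵢ), zero otherwise. Here max(xᵢ) = 4.10.
Posterior ∝ θ^(−6) · θ^(−4) = θ^(−10) on θ ≥ max(4, 4.10) = 4.10.
This density is strictly decreasing in θ, so the posterior mode lies at the lower boundary of the support.

θ̂_MAP = 4.10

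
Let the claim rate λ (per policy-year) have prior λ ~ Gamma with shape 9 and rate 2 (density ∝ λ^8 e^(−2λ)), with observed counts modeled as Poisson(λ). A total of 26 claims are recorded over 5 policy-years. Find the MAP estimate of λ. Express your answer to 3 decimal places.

Σxᵢ = 26, n = 5.
Posterior ∝ λ^8e^(−2λ) · λ^26e^(−5λ) = λ^34e^(−7λ), i.e. Gamma(shape=35, rate=7).
The mode of a Gamma(a, b) with a ≥ 1 (shape–rate) is (a−1)/b = 34/7 ≈ 4.857.

λ̂_MAP = 4.857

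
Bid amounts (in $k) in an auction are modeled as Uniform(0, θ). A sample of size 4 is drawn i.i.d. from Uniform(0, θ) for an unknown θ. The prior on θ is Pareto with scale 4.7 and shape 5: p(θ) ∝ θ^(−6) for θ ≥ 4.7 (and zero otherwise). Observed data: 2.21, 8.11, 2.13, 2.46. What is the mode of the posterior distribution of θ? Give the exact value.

The Uniform(0, θ) likelihood is θ^(−n) for θ ≥ max(xᵢ), zero otherwise. Here max(xᵢ) = 8.11.
Posterior ∝ θ^(−6) · θ^(−4) = θ^(−10) on θ ≥ max(4.7, 8.11) = 8.11.
This density is strictly decreasing in θ, so the posterior mode lies at the lower boundary of the support.

θ̂_MAP = 8.11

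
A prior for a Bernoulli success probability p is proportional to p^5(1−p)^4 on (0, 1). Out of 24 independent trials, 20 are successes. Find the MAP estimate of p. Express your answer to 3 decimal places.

p̂_MAP = 0.758

The prior density ∝ p^5(1−p)^4 is the kernel of Beta(6, 5).
Data: 20 successes in 24 trials. The binomial likelihood contributes p^20(1−p)^4, so the posterior is Beta(6+20, 5+4) = Beta(26, 9).
For Beta(a, b) with a, b > 1 the mode is (a−1)/(a+b−2) = 25/33 ≈ 0.758.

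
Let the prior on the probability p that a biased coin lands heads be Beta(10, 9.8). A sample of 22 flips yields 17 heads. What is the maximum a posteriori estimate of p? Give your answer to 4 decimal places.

p̂_MAP = 0.6533

Prior: Beta(10, 9.8).
Data: 17 successes in 22 trials. The binomial likelihood contributes p^17(1−p)^5, so the posterior is Beta(10+17, 9.8+5) = Beta(27, 14.8).
For Beta(a, b) with a, b > 1 the mode is (a−1)/(a+b−2) = 26/39.8 ≈ 0.6533.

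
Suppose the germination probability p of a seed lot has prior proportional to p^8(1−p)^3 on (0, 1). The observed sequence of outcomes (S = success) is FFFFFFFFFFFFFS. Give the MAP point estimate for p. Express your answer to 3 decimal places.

The prior density ∝ p^8(1−p)^3 is the kernel of Beta(9, 4).
Data: 1 success in 14 trials (from the sequence). The binomial likelihood contributes p(1−p)^13, so the posterior is Beta(9+1, 4+13) = Beta(10, 17).
For Beta(a, b) with a, b > 1 the mode is (a−1)/(a+b−2) = 9/25 ≈ 0.360.

p̂_MAP = 0.360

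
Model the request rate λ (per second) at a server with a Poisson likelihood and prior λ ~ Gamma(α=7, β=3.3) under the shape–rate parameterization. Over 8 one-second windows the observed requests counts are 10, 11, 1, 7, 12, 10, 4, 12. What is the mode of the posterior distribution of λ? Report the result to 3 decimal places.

Σxᵢ = 10+11+1+7+12+10+4+12 = 67, with n = 8.
Posterior ∝ λ^6e^(−3.3λ) · λ^67e^(−8λ) = λ^73e^(−11.3λ), i.e. Gamma(shape=74, rate=11.3).
The mode of a Gamma(a, b) with a ≥ 1 (shape–rate) is (a−1)/b = 73/11.3 ≈ 6.460.

λ̂_MAP = 6.460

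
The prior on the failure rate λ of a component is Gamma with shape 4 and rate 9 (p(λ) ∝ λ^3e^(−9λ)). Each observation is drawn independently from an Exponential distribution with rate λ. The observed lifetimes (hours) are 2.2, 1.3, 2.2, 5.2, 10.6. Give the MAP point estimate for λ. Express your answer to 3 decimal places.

λ̂_MAP = 0.262

The Exponential(rate=λ) likelihood is ∝ λ^n e^(−λΣtᵢ). Here n = 5 and Σtᵢ = 2.2 + 1.3 + 2.2 + 5.2 + 10.6 = 21.5.
Posterior ∝ λ^3e^(−9λ) · λ^5e^(−21.5λ) = λ^8e^(−30.5λ), i.e. Gamma(9, 30.5).
Mode = (a−1)/b = 8/30.5 ≈ 0.262.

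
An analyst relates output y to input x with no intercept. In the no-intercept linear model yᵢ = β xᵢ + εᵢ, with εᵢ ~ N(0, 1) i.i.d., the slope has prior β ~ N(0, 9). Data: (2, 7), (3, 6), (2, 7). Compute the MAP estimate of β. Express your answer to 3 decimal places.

β̂_MAP = 2.688

log p(β | y) = −Σ(yᵢ − βxᵢ)²/(2·1) − β²/(2·9) + const.
Setting the derivative to zero: Σxᵢ(yᵢ − βxᵢ)/1 − β/9 = 0, so β = Σxᵢyᵢ / (Σxᵢ² + σ²/τ²).
Σxᵢyᵢ = 2·7 + 3·6 + 2·7 = 46; Σxᵢ² = 17; σ²/τ² = 1/9.
β̂_MAP = 46 / (17 + 1/9) = 46/(154/9) = 207/77 ≈ 2.688.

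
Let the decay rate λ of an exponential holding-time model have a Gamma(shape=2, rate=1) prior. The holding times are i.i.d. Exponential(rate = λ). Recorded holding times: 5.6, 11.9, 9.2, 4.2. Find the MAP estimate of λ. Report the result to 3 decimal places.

λ̂_MAP = 0.157

The Exponential(rate=λ) likelihood is ∝ λ^n e^(−λΣtᵢ). Here n = 4 and Σtᵢ = 5.6 + 11.9 + 9.2 + 4.2 = 30.9.
Posterior ∝ λe^(−1λ) · λ^4e^(−30.9λ) = λ^5e^(−31.9λ), i.e. Gamma(6, 31.9).
Mode = (a−1)/b = 5/31.9 ≈ 0.157.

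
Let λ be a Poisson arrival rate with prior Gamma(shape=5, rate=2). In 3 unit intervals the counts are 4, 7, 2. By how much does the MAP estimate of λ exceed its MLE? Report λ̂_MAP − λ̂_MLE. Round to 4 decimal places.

MAP − MLE = -0.9333

Σxᵢ = 13. Posterior is Gamma(18, 5); MAP = (18−1)/5 = 17/5 ≈ 3.40000.
MLE = x̄ = 13/3 ≈ 4.33333.
Difference = 17/5 − 13/3 = -14/15 ≈ -0.9333.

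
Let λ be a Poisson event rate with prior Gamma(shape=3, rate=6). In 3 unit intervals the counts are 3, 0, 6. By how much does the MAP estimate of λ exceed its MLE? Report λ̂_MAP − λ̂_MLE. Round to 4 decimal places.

Σxᵢ = 9. Posterior is Gamma(12, 9); MAP = (12−1)/9 = 11/9 ≈ 1.22222.
MLE = x̄ = 9/3 ≈ 3.00000.
Difference = 11/9 − 9/3 = -16/9 ≈ -1.7778.

MAP − MLE = -1.7778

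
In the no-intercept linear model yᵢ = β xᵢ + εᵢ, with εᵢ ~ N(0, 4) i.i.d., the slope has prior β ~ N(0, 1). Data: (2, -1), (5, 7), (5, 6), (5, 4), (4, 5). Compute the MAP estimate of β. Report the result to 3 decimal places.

log p(β | y) = −Σ(yᵢ − βxᵢ)²/(2·4) − β²/(2·1) + const.
Setting the derivative to zero: Σxᵢ(yᵢ − βxᵢ)/4 − β/1 = 0, so β = Σxᵢyᵢ / (Σxᵢ² + σ²/τ²).
Σxᵢyᵢ = 2·(-1) + 5·7 + 5·6 + 5·4 + 4·5 = 103; Σxᵢ² = 95; σ²/τ² = 4.
β̂_MAP = 103 / (95 + 4) = 103/99 ≈ 1.040.

β̂_MAP = 1.040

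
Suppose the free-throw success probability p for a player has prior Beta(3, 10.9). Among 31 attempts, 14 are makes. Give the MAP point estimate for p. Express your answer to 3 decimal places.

Prior: Beta(3, 10.9).
Data: 14 successes in 31 trials. The binomial likelihood contributes p^14(1−p)^17, so the posterior is Beta(3+14, 10.9+17) = Beta(17, 27.9).
For Beta(a, b) with a, b > 1 the mode is (a−1)/(a+b−2) = 16/42.9 ≈ 0.373.

p̂_MAP = 0.373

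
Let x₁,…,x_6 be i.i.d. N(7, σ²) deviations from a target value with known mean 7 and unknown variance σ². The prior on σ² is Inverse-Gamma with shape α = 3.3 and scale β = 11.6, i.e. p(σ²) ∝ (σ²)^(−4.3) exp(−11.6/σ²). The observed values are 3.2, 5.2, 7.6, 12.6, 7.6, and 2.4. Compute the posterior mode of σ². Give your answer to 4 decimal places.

Sum of squared deviations about the known mean: SS = (3.2−7)² + (5.2−7)² + (7.6−7)² + (12.6−7)² + (7.6−7)² + (2.4−7)² = 70.92.
The Normal likelihood contributes (σ²)^(−n/2) exp(−SS/(2σ²)), so the posterior is Inverse-Gamma(α + n/2, β + SS/2) = Inverse-Gamma(6.3, 47.06).
The mode of Inverse-Gamma(a, b) is b/(a+1) = 47.06/7.3 ≈ 6.4466.

σ̂²_MAP = 6.4466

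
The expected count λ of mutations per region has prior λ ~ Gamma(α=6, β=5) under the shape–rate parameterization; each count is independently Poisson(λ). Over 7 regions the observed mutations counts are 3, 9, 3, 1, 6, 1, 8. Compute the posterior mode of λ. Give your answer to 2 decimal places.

λ̂_MAP = 3.00

Σxᵢ = 3+9+3+1+6+1+8 = 31, with n = 7.
Posterior ∝ λ^5e^(−5λ) · λ^31e^(−7λ) = λ^36e^(−12λ), i.e. Gamma(shape=37, rate=12).
The mode of a Gamma(a, b) with a ≥ 1 (shape–rate) is (a−1)/b = 36/12 ≈ 3.00.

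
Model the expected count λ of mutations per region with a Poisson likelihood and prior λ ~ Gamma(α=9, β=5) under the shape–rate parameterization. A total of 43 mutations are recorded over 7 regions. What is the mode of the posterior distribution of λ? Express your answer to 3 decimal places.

λ̂_MAP = 4.250

Σxᵢ = 43, n = 7.
Posterior ∝ λ^8e^(−5λ) · λ^43e^(−7λ) = λ^51e^(−12λ), i.e. Gamma(shape=52, rate=12).
The mode of a Gamma(a, b) with a ≥ 1 (shape–rate) is (a−1)/b = 51/12 ≈ 4.250.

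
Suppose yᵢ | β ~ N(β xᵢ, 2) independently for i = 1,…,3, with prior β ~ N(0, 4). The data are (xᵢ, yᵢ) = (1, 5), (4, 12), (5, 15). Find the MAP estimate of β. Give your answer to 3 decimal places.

β̂_MAP = 3.012

log p(β | y) = −Σ(yᵢ − βxᵢ)²/(2·2) − β²/(2·4) + const.
Setting the derivative to zero: Σxᵢ(yᵢ − βxᵢ)/2 − β/4 = 0, so β = Σxᵢyᵢ / (Σxᵢ² + σ²/τ²).
Σxᵢyᵢ = 1·5 + 4·12 + 5·15 = 128; Σxᵢ² = 42; σ²/τ² = 0.5.
β̂_MAP = 128 / (42 + 0.5) = 128/42.5 ≈ 3.012.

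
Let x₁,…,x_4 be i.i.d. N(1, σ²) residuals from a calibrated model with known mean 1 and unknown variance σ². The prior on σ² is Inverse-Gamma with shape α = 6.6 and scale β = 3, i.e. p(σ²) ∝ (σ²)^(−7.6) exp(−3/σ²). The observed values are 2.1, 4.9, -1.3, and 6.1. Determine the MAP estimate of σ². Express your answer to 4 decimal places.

σ̂²_MAP = 2.7979

Sum of squared deviations about the known mean: SS = (2.1−1)² + (4.9−1)² + (-1.3−1)² + (6.1−1)² = 47.72.
The Normal likelihood contributes (σ²)^(−n/2) exp(−SS/(2σ²)), so the posterior is Inverse-Gamma(α + n/2, β + SS/2) = Inverse-Gamma(8.6, 26.86).
The mode of Inverse-Gamma(a, b) is b/(a+1) = 26.86/9.6 ≈ 2.7979.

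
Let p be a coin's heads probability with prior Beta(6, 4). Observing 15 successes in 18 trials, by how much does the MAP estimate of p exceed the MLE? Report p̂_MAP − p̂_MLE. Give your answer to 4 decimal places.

Posterior is Beta(21, 7); MAP = (21−1)/(28−2) = 20/26 ≈ 0.76923.
MLE ignores the prior: p̂_MLE = k/n = 15/18 ≈ 0.83333.
Difference = 20/26 − 15/18 = -5/78 ≈ -0.0641.

MAP − MLE = -0.0641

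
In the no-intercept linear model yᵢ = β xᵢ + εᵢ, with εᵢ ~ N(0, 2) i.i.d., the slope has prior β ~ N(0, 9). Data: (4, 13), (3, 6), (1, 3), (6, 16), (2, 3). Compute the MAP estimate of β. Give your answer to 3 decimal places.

log p(β | y) = −Σ(yᵢ − βxᵢ)²/(2·2) − β²/(2·9) + const.
Setting the derivative to zero: Σxᵢ(yᵢ − βxᵢ)/2 − β/9 = 0, so β = Σxᵢyᵢ / (Σxᵢ² + σ²/τ²).
Σxᵢyᵢ = 4·13 + 3·6 + 1·3 + 6·16 + 2·3 = 175; Σxᵢ² = 66; σ²/τ² = 2/9.
β̂_MAP = 175 / (66 + 2/9) = 175/(596/9) = 1575/596 ≈ 2.643.

β̂_MAP = 2.643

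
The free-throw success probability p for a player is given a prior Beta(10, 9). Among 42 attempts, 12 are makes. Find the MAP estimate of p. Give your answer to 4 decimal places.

Prior: Beta(10, 9).
Data: 12 successes in 42 trials. The binomial likelihood contributes p^12(1−p)^30, so the posterior is Beta(10+12, 9+30) = Beta(22, 39).
For Beta(a, b) with a, b > 1 the mode is (a−1)/(a+b−2) = 21/59 ≈ 0.3559.

p̂_MAP = 0.3559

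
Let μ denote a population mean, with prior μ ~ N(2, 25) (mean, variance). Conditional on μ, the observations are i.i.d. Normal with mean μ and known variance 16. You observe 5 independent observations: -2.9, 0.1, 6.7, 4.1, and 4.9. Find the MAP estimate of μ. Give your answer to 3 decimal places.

n = 5; x̄ = ((-2.9) + 0.1 + 6.7 + 4.1 + 4.9)/5 = 12.9/5 = 2.58.
For a Normal prior and Normal likelihood with known variance, the posterior is Normal; its mode equals its mean, the precision-weighted average.
Prior precision 1/σ₀² = 1/25 = 0.04; data precision n/σ² = 5/16 = 0.3125.
μ̂ = (0.04·2 + 0.3125·2.58) / (0.04 + 0.3125) = 0.88625/0.3525 = 709/282 ≈ 2.514.

μ̂_MAP = 2.514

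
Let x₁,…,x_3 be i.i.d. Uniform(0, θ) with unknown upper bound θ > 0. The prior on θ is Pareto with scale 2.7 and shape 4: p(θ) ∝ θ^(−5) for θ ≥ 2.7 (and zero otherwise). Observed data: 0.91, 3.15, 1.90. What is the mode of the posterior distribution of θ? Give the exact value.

The Uniform(0, θ) likelihood is θ^(−n) for θ ≥ max(xᵢ), zero otherwise. Here max(xᵢ) = 3.15.
Posterior ∝ θ^(−5) · θ^(−3) = θ^(−8) on θ ≥ max(2.7, 3.15) = 3.15.
This density is strictly decreasing in θ, so the posterior mode lies at the lower boundary of the support.

θ̂_MAP = 3.15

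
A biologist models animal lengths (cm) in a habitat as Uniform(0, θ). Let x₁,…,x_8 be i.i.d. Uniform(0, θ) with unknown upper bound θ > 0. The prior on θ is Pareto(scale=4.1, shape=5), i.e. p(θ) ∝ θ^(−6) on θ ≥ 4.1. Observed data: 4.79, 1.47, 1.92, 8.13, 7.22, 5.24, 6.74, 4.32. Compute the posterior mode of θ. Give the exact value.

θ̂_MAP = 8.13

The Uniform(0, θ) likelihood is θ^(−n) for θ ≥ max(xᵢ), zero otherwise. Here max(xᵢ) = 8.13.
Posterior ∝ θ^(−6) · θ^(−8) = θ^(−14) on θ ≥ max(4.1, 8.13) = 8.13.
This density is strictly decreasing in θ, so the posterior mode lies at the lower boundary of the support.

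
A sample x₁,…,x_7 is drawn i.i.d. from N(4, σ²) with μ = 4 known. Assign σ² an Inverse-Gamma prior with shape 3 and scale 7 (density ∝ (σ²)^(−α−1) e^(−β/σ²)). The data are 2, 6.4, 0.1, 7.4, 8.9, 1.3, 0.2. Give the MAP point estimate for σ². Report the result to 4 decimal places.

Sum of squared deviations about the known mean: SS = (2−4)² + (6.4−4)² + (0.1−4)² + (7.4−4)² + (8.9−4)² + (1.3−4)² + (0.2−4)² = 82.27.
The Normal likelihood contributes (σ²)^(−n/2) exp(−SS/(2σ²)), so the posterior is Inverse-Gamma(α + n/2, β + SS/2) = Inverse-Gamma(6.5, 48.135).
The mode of Inverse-Gamma(a, b) is b/(a+1) = 48.135/7.5 ≈ 6.4180.

σ̂²_MAP = 6.4180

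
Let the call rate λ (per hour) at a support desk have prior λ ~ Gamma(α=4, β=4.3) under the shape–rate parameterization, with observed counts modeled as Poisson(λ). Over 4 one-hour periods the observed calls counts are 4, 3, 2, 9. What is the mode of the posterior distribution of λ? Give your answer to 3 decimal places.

λ̂_MAP = 2.530

Σxᵢ = 4+3+2+9 = 18, with n = 4.
Posterior ∝ λ^3e^(−4.3λ) · λ^18e^(−4λ) = λ^21e^(−8.3λ), i.e. Gamma(shape=22, rate=8.3).
The mode of a Gamma(a, b) with a ≥ 1 (shape–rate) is (a−1)/b = 21/8.3 ≈ 2.530.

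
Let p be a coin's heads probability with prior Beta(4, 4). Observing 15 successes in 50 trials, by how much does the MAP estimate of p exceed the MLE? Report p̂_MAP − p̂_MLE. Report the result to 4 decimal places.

Posterior is Beta(19, 39); MAP = (19−1)/(58−2) = 18/56 ≈ 0.32143.
MLE ignores the prior: p̂_MLE = k/n = 15/50 ≈ 0.30000.
Difference = 18/56 − 15/50 = 3/140 ≈ 0.0214.

MAP − MLE = 0.0214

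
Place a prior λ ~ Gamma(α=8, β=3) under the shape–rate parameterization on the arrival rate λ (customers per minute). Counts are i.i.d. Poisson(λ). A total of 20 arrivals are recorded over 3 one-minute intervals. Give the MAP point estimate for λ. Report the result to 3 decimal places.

λ̂_MAP = 4.500

Σxᵢ = 20, n = 3.
Posterior ∝ λ^7e^(−3λ) · λ^20e^(−3λ) = λ^27e^(−6λ), i.e. Gamma(shape=28, rate=6).
The mode of a Gamma(a, b) with a ≥ 1 (shape–rate) is (a−1)/b = 27/6 ≈ 4.500.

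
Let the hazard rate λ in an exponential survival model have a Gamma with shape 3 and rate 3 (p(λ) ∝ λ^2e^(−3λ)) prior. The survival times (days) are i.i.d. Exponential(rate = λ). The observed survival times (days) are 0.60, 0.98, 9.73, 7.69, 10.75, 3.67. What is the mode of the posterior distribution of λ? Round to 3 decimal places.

λ̂_MAP = 0.220

The Exponential(rate=λ) likelihood is ∝ λ^n e^(−λΣtᵢ). Here n = 6 and Σtᵢ = 0.60 + 0.98 + 9.73 + 7.69 + 10.75 + 3.67 = 33.42.
Posterior ∝ λ^2e^(−3λ) · λ^6e^(−33.42λ) = λ^8e^(−36.42λ), i.e. Gamma(9, 36.42).
Mode = (a−1)/b = 8/36.42 ≈ 0.220.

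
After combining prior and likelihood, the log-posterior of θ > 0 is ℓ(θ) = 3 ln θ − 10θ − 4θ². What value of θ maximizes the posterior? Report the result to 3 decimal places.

θ̂_MAP = 0.250

ℓ'(θ) = 3/θ − 10 − 8θ. Setting this to zero and multiplying by θ: 8θ² + 10θ − 3 = 0.
θ = (−10 + √(10² + 4·8·3)) / (2·8) = (−10 + √196) / 16 = (−10 + 14)/16 = 1/4.
ℓ''(θ) = −3/θ² − 8 < 0, confirming a maximum.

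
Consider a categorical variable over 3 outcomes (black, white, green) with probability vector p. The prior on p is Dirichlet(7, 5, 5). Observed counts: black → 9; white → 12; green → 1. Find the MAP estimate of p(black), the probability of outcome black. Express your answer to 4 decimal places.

The posterior is Dirichlet(αᵢ + nᵢ) = Dirichlet(16, 17, 6).
For a Dirichlet(a₁,…,a_K) with all aᵢ > 1, the mode has j-th component (aⱼ − 1)/(Σaᵢ − K).
Here Σaᵢ = 39 and K = 3, so p(black) = (16 − 1)/(39 − 3) = 15/36 ≈ 0.4167.

MAP estimate of p(black) = 0.4167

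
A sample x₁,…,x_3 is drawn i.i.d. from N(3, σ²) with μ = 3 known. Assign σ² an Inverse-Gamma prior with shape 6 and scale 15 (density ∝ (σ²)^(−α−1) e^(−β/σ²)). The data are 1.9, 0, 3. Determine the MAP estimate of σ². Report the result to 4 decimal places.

σ̂²_MAP = 2.3653

Sum of squared deviations about the known mean: SS = (1.9−3)² + (0−3)² + (3−3)² = 10.21.
The Normal likelihood contributes (σ²)^(−n/2) exp(−SS/(2σ²)), so the posterior is Inverse-Gamma(α + n/2, β + SS/2) = Inverse-Gamma(7.5, 20.105).
The mode of Inverse-Gamma(a, b) is b/(a+1) = 20.105/8.5 ≈ 2.3653.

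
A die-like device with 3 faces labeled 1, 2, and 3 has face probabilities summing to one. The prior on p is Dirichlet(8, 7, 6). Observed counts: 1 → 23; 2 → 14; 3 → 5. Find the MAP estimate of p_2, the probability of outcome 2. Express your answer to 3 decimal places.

The posterior is Dirichlet(αᵢ + nᵢ) = Dirichlet(31, 21, 11).
For a Dirichlet(a₁,…,a_K) with all aᵢ > 1, the mode has j-th component (aⱼ − 1)/(Σaᵢ − K).
Here Σaᵢ = 63 and K = 3, so p_2 = (21 − 1)/(63 − 3) = 20/60 ≈ 0.333.

MAP estimate: 0.333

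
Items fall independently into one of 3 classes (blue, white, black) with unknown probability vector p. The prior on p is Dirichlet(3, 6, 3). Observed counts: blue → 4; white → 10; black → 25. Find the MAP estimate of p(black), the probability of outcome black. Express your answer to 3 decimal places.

The posterior is Dirichlet(αᵢ + nᵢ) = Dirichlet(7, 16, 28).
For a Dirichlet(a₁,…,a_K) with all aᵢ > 1, the mode has j-th component (aⱼ − 1)/(Σaᵢ − K).
Here Σaᵢ = 51 and K = 3, so p(black) = (28 − 1)/(51 − 3) = 27/48 ≈ 0.563.

MAP estimate of p(black) = 0.563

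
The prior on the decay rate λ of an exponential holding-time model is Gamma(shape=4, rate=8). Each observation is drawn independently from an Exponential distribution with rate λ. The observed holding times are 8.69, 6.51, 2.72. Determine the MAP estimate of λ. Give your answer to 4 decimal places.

λ̂_MAP = 0.2315

The Exponential(rate=λ) likelihood is ∝ λ^n e^(−λΣtᵢ). Here n = 3 and Σtᵢ = 8.69 + 6.51 + 2.72 = 17.92.
Posterior ∝ λ^3e^(−8λ) · λ^3e^(−17.92λ) = λ^6e^(−25.92λ), i.e. Gamma(7, 25.92).
Mode = (a−1)/b = 6/25.92 ≈ 0.2315.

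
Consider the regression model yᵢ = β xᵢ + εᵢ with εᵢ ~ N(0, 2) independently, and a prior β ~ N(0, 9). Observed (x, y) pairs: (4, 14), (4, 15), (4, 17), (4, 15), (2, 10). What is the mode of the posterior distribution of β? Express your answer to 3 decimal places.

β̂_MAP = 3.870

log p(β | y) = −Σ(yᵢ − βxᵢ)²/(2·2) − β²/(2·9) + const.
Setting the derivative to zero: Σxᵢ(yᵢ − βxᵢ)/2 − β/9 = 0, so β = Σxᵢyᵢ / (Σxᵢ² + σ²/τ²).
Σxᵢyᵢ = 4·14 + 4·15 + 4·17 + 4·15 + 2·10 = 264; Σxᵢ² = 68; σ²/τ² = 2/9.
β̂_MAP = 264 / (68 + 2/9) = 264/(614/9) = 1188/307 ≈ 3.870.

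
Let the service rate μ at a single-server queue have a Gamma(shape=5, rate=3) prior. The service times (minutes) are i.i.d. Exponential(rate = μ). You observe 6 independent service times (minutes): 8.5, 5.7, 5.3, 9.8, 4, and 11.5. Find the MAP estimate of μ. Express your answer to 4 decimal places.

μ̂_MAP = 0.2092

The Exponential(rate=μ) likelihood is ∝ μ^n e^(−μΣtᵢ). Here n = 6 and Σtᵢ = 8.5 + 5.7 + 5.3 + 9.8 + 4 + 11.5 = 44.8.
Posterior ∝ μ^4e^(−3μ) · μ^6e^(−44.8μ) = μ^10e^(−47.8μ), i.e. Gamma(11, 47.8).
Mode = (a−1)/b = 10/47.8 ≈ 0.2092.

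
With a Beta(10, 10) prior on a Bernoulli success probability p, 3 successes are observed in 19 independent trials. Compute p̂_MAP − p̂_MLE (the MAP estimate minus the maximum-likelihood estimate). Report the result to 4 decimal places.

MAP − MLE = 0.1664

Posterior is Beta(13, 26); MAP = (13−1)/(39−2) = 12/37 ≈ 0.32432.
MLE ignores the prior: p̂_MLE = k/n = 3/19 ≈ 0.15789.
Difference = 12/37 − 3/19 = 117/703 ≈ 0.1664.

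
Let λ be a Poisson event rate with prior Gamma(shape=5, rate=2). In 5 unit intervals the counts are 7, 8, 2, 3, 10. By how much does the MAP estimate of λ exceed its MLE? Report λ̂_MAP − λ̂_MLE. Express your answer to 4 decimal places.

MAP − MLE = -1.1429

Σxᵢ = 30. Posterior is Gamma(35, 7); MAP = (35−1)/7 = 34/7 ≈ 4.85714.
MLE = x̄ = 30/5 ≈ 6.00000.
Difference = 34/7 − 30/5 = -8/7 ≈ -1.1429.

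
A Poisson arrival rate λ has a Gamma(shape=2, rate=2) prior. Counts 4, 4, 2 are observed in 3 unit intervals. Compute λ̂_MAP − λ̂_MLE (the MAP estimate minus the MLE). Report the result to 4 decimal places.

Σxᵢ = 10. Posterior is Gamma(12, 5); MAP = (12−1)/5 = 11/5 ≈ 2.20000.
MLE = x̄ = 10/3 ≈ 3.33333.
Difference = 11/5 − 10/3 = -17/15 ≈ -1.1333.

MAP − MLE = -1.1333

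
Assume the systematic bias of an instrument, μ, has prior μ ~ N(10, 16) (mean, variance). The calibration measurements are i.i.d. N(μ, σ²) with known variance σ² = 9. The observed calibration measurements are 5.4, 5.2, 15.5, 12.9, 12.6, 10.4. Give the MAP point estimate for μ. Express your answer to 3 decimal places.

μ̂_MAP = 10.305

n = 6; x̄ = (5.4 + 5.2 + 15.5 + 12.9 + 12.6 + 10.4)/6 = 62/6 = 31/3 ≈ 10.3333.
For a Normal prior and Normal likelihood with known variance, the posterior is Normal; its mode equals its mean, the precision-weighted average.
Prior precision 1/σ₀² = 1/16 = 0.0625; data precision n/σ² = 6/9 = 2/3.
μ̂ = (0.0625·10 + (2/3)·(31/3)) / (0.0625 + 2/3) = (541/72)/(35/48) = 1082/105 ≈ 10.305.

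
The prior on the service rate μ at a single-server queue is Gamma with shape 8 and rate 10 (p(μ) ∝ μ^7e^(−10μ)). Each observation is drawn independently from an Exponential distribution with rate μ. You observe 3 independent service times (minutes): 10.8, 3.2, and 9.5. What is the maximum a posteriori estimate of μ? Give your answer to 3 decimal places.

μ̂_MAP = 0.299

The Exponential(rate=μ) likelihood is ∝ μ^n e^(−μΣtᵢ). Here n = 3 and Σtᵢ = 10.8 + 3.2 + 9.5 = 23.5.
Posterior ∝ μ^7e^(−10μ) · μ^3e^(−23.5μ) = μ^10e^(−33.5μ), i.e. Gamma(11, 33.5).
Mode = (a−1)/b = 10/33.5 ≈ 0.299.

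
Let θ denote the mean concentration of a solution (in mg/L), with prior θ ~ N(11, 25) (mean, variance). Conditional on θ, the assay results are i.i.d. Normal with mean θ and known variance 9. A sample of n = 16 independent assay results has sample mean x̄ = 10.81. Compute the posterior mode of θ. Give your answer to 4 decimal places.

θ̂_MAP = 10.8142

n = 16, x̄ = 10.81.
For a Normal prior and Normal likelihood with known variance, the posterior is Normal; its mode equals its mean, the precision-weighted average.
Prior precision 1/σ₀² = 1/25 = 0.04; data precision n/σ² = 16/9.
θ̂ = (0.04·11 + (16/9)·10.81) / (0.04 + 16/9) = (4423/225)/(409/225) = 4423/409 ≈ 10.8142.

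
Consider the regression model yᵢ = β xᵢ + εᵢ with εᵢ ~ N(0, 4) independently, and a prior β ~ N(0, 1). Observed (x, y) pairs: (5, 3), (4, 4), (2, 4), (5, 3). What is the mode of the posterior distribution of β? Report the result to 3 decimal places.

β̂_MAP = 0.730

log p(β | y) = −Σ(yᵢ − βxᵢ)²/(2·4) − β²/(2·1) + const.
Setting the derivative to zero: Σxᵢ(yᵢ − βxᵢ)/4 − β/1 = 0, so β = Σxᵢyᵢ / (Σxᵢ² + σ²/τ²).
Σxᵢyᵢ = 5·3 + 4·4 + 2·4 + 5·3 = 54; Σxᵢ² = 70; σ²/τ² = 4.
β̂_MAP = 54 / (70 + 4) = 54/74 ≈ 0.730.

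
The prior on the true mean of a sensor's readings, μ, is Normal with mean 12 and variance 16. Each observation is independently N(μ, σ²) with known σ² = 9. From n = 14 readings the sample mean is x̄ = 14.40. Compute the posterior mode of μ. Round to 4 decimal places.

μ̂_MAP = 14.3073

n = 14, x̄ = 14.40.
For a Normal prior and Normal likelihood with known variance, the posterior is Normal; its mode equals its mean, the precision-weighted average.
Prior precision 1/σ₀² = 1/16 = 0.0625; data precision n/σ² = 14/9.
μ̂ = (0.0625·12 + (14/9)·14.4) / (0.0625 + 14/9) = 23.15/(233/144) = 16668/1165 ≈ 14.3073.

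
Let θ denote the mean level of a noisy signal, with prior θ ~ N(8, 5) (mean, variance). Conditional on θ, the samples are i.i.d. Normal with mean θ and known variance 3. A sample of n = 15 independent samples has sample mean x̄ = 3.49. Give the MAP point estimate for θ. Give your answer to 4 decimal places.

θ̂_MAP = 3.6635

n = 15, x̄ = 3.49.
For a Normal prior and Normal likelihood with known variance, the posterior is Normal; its mode equals its mean, the precision-weighted average.
Prior precision 1/σ₀² = 1/5 = 0.2; data precision n/σ² = 15/3 = 5.
θ̂ = (0.2·8 + 5·3.49) / (0.2 + 5) = 19.05/5.2 = 381/104 ≈ 3.6635.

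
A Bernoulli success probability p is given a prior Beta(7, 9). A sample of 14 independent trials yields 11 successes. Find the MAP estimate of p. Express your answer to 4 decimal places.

Prior: Beta(7, 9).
Data: 11 successes in 14 trials. The binomial likelihood contributes p^11(1−p)^3, so the posterior is Beta(7+11, 9+3) = Beta(18, 12).
For Beta(a, b) with a, b > 1 the mode is (a−1)/(a+b−2) = 17/28 ≈ 0.6071.

p̂_MAP = 0.6071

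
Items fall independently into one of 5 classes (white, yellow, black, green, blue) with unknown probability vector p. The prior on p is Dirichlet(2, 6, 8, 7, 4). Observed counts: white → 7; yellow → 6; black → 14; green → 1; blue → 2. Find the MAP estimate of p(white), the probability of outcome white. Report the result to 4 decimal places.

MAP estimate of p(white) = 0.1538

The posterior is Dirichlet(αᵢ + nᵢ) = Dirichlet(9, 12, 22, 8, 6).
For a Dirichlet(a₁,…,a_K) with all aᵢ > 1, the mode has j-th component (aⱼ − 1)/(Σaᵢ − K).
Here Σaᵢ = 57 and K = 5, so p(white) = (9 − 1)/(57 − 5) = 8/52 ≈ 0.1538.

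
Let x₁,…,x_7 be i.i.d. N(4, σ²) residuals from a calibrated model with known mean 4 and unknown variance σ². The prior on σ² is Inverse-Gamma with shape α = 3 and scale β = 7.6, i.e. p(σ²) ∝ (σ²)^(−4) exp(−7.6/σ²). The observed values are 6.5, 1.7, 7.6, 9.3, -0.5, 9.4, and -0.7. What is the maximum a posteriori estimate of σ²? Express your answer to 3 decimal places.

Sum of squared deviations about the known mean: SS = (6.5−4)² + (1.7−4)² + (7.6−4)² + (9.3−4)² + (-0.5−4)² + (9.4−4)² + (-0.7−4)² = 124.09.
The Normal likelihood contributes (σ²)^(−n/2) exp(−SS/(2σ²)), so the posterior is Inverse-Gamma(α + n/2, β + SS/2) = Inverse-Gamma(6.5, 69.645).
The mode of Inverse-Gamma(a, b) is b/(a+1) = 69.645/7.5 ≈ 9.286.

σ̂²_MAP = 9.286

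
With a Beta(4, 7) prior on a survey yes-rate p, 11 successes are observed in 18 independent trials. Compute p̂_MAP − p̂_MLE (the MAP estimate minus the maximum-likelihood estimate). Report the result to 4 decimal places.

MAP − MLE = -0.0926

Posterior is Beta(15, 14); MAP = (15−1)/(29−2) = 14/27 ≈ 0.51852.
MLE ignores the prior: p̂_MLE = k/n = 11/18 ≈ 0.61111.
Difference = 14/27 − 11/18 = -5/54 ≈ -0.0926.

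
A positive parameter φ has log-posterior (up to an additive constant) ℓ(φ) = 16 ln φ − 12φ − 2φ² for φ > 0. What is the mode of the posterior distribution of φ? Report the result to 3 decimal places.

φ̂_MAP = 1.000

ℓ'(φ) = 16/φ − 12 − 4φ. Setting this to zero and multiplying by φ: 4φ² + 12φ − 16 = 0.
φ = (−12 + √(12² + 4·4·16)) / (2·4) = (−12 + √400) / 8 = (−12 + 20)/8 = 1.
ℓ''(φ) = −16/φ² − 4 < 0, confirming a maximum.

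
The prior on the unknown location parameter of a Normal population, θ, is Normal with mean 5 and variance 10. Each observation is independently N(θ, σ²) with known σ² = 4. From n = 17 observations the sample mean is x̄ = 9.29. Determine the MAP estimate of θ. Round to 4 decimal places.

θ̂_MAP = 9.1914

n = 17, x̄ = 9.29.
For a Normal prior and Normal likelihood with known variance, the posterior is Normal; its mode equals its mean, the precision-weighted average.
Prior precision 1/σ₀² = 1/10 = 0.1; data precision n/σ² = 17/4 = 4.25.
θ̂ = (0.1·5 + 4.25·9.29) / (0.1 + 4.25) = 39.9825/4.35 = 5331/580 ≈ 9.1914.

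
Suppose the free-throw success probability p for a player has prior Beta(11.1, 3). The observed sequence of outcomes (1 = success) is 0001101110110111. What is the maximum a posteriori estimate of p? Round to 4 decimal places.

Prior: Beta(11.1, 3).
Data: 10 successes in 16 trials (from the sequence). The binomial likelihood contributes p^10(1−p)^6, so the posterior is Beta(11.1+10, 3+6) = Beta(21.1, 9).
For Beta(a, b) with a, b > 1 the mode is (a−1)/(a+b−2) = 20.1/28.1 ≈ 0.7153.

p̂_MAP = 0.7153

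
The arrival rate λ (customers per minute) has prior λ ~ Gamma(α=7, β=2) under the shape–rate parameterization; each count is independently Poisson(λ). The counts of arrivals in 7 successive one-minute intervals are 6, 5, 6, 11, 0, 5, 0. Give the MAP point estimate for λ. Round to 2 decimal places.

Σxᵢ = 6+5+6+11+0+5+0 = 33, with n = 7.
Posterior ∝ λ^6e^(−2λ) · λ^33e^(−7λ) = λ^39e^(−9λ), i.e. Gamma(shape=40, rate=9).
The mode of a Gamma(a, b) with a ≥ 1 (shape–rate) is (a−1)/b = 39/9 ≈ 4.33.

λ̂_MAP = 4.33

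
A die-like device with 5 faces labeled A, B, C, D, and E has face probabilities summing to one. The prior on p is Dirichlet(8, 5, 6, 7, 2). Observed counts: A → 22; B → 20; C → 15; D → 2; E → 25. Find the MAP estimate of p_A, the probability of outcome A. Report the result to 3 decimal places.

The posterior is Dirichlet(αᵢ + nᵢ) = Dirichlet(30, 25, 21, 9, 27).
For a Dirichlet(a₁,…,a_K) with all aᵢ > 1, the mode has j-th component (aⱼ − 1)/(Σaᵢ − K).
Here Σaᵢ = 112 and K = 5, so p_A = (30 − 1)/(112 − 5) = 29/107 ≈ 0.271.

MAP estimate of p_A = 0.271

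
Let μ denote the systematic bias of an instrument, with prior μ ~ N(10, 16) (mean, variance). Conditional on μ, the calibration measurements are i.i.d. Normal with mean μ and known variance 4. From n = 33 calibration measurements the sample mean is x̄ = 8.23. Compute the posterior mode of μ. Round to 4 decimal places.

n = 33, x̄ = 8.23.
For a Normal prior and Normal likelihood with known variance, the posterior is Normal; its mode equals its mean, the precision-weighted average.
Prior precision 1/σ₀² = 1/16 = 0.0625; data precision n/σ² = 33/4 = 8.25.
μ̂ = (0.0625·10 + 8.25·8.23) / (0.0625 + 8.25) = 68.5225/8.3125 = 27409/3325 ≈ 8.2433.

μ̂_MAP = 8.2433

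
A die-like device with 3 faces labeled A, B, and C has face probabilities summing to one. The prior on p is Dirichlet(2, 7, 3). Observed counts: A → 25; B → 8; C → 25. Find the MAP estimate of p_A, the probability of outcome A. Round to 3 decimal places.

The posterior is Dirichlet(αᵢ + nᵢ) = Dirichlet(27, 15, 28).
For a Dirichlet(a₁,…,a_K) with all aᵢ > 1, the mode has j-th component (aⱼ − 1)/(Σaᵢ − K).
Here Σaᵢ = 70 and K = 3, so p_A = (27 − 1)/(70 − 3) = 26/67 ≈ 0.388.

MAP estimate of p_A = 0.388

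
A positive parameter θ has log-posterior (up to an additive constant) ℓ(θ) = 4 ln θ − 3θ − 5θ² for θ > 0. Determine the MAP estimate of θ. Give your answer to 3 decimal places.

θ̂_MAP = 0.500

ℓ'(θ) = 4/θ − 3 − 10θ. Setting this to zero and multiplying by θ: 10θ² + 3θ − 4 = 0.
θ = (−3 + √(3² + 4·10·4)) / (2·10) = (−3 + √169) / 20 = (−3 + 13)/20 = 1/2.
ℓ''(θ) = −4/θ² − 10 < 0, confirming a maximum.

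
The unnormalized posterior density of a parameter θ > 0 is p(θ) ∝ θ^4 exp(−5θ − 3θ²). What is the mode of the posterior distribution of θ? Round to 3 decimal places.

ℓ'(θ) = 4/θ − 5 − 6θ. Setting this to zero and multiplying by θ: 6θ² + 5θ − 4 = 0.
θ = (−5 + √(5² + 4·6·4)) / (2·6) = (−5 + √121) / 12 = (−5 + 11)/12 = 1/2.
ℓ''(θ) = −4/θ² − 6 < 0, confirming a maximum.

θ̂_MAP = 0.500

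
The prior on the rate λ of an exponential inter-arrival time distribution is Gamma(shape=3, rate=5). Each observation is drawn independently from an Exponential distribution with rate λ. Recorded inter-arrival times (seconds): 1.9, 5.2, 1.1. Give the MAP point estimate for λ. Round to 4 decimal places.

λ̂_MAP = 0.3788

The Exponential(rate=λ) likelihood is ∝ λ^n e^(−λΣtᵢ). Here n = 3 and Σtᵢ = 1.9 + 5.2 + 1.1 = 8.2.
Posterior ∝ λ^2e^(−5λ) · λ^3e^(−8.2λ) = λ^5e^(−13.2λ), i.e. Gamma(6, 13.2).
Mode = (a−1)/b = 5/13.2 ≈ 0.3788.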